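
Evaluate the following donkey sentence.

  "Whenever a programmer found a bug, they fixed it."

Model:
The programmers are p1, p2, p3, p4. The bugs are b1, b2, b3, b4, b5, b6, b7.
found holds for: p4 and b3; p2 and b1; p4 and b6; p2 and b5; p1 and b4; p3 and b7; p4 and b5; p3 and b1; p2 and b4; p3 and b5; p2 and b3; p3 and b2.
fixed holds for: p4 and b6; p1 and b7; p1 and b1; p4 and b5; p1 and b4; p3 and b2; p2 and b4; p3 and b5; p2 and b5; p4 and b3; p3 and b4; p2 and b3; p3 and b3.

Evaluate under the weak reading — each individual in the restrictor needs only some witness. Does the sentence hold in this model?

True

"it" takes "a bug" as antecedent — a donkey pronoun bound across the clause boundary.
Weak reading: every programmer p with some found-bug has at least one found-bug b such that fixed(p,b).
Per programmer: p1:✓  p2:✓  p3:✓  p4:✓
Every programmer in the restrictor has a witness.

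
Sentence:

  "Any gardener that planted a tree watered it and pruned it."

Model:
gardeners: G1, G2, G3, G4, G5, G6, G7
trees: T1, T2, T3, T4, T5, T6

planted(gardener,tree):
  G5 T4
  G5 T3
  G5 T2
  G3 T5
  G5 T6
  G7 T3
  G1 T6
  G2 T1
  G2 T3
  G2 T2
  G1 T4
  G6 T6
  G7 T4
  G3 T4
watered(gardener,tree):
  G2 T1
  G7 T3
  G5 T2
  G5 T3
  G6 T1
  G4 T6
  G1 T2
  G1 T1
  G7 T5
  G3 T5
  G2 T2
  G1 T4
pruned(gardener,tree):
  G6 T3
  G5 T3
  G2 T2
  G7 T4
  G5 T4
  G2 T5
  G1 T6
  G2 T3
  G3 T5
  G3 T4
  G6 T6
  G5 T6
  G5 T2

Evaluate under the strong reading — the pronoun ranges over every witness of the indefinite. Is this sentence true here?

False

"it" takes "a tree" as antecedent — a donkey pronoun bound across the clause boundary.
Strong reading: for every (g,t) with planted(g,t), watered(g,t) ∧ pruned(g,t).
Restrictor pairs: (G1,T4) ✗  (G1,T6) ✗  (G2,T1) ✗  (G2,T2) ✓  (G2,T3) ✗  (G3,T4) ✗  (G3,T5) ✓  (G5,T2) ✓  (G5,T3) ✓  (G5,T4) ✗  (G5,T6) ✗  (G6,T6) ✗  (G7,T3) ✗  (G7,T4) ✗
Counterexample: (G1,T4) is in planted but fails the scope.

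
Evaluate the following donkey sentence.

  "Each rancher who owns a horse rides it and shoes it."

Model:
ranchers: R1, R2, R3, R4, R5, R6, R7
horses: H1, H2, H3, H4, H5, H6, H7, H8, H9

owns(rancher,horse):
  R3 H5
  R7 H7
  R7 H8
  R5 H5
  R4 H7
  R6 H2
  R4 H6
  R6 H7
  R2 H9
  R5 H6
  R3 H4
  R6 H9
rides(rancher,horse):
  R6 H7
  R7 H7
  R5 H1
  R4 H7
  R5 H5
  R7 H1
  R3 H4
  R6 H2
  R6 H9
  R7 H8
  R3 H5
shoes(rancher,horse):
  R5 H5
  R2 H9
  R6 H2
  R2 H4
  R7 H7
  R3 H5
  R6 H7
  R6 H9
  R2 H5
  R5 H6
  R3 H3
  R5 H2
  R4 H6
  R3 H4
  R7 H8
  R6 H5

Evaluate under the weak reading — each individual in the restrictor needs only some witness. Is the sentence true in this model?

False

"it" takes "a horse" as antecedent — a donkey pronoun bound across the clause boundary.
Weak reading: every rancher r with some owns-horse has at least one owns-horse h such that rides(r,h) ∧ shoes(r,h).
Per rancher: R2:✗  R3:✓  R4:✗  R5:✓  R6:✓  R7:✓
R2 has no witness among its owns-horses.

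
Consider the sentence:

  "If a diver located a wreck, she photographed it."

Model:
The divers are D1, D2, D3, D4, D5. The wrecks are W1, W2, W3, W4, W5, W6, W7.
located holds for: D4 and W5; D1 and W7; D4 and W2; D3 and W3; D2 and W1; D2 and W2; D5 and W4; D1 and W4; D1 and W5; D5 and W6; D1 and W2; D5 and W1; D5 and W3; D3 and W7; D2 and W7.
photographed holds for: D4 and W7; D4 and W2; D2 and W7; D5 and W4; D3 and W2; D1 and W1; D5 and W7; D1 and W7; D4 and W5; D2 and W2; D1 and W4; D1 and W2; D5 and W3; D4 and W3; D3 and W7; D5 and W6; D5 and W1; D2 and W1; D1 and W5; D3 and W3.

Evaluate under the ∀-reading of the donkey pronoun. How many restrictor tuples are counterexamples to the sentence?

0

"it" takes "a wreck" as antecedent — a donkey pronoun bound across the clause boundary.
Strong reading: for every (d,w) with located(d,w), photographed(d,w).
Restrictor pairs: (D1,W2) ✓  (D1,W4) ✓  (D1,W5) ✓  (D1,W7) ✓  (D2,W1) ✓  (D2,W2) ✓  (D2,W7) ✓  (D3,W3) ✓  (D3,W7) ✓  (D4,W2) ✓  (D4,W5) ✓  (D5,W1) ✓  (D5,W3) ✓  (D5,W4) ✓  (D5,W6) ✓
Counterexamples (restrictor pairs failing the scope): 0.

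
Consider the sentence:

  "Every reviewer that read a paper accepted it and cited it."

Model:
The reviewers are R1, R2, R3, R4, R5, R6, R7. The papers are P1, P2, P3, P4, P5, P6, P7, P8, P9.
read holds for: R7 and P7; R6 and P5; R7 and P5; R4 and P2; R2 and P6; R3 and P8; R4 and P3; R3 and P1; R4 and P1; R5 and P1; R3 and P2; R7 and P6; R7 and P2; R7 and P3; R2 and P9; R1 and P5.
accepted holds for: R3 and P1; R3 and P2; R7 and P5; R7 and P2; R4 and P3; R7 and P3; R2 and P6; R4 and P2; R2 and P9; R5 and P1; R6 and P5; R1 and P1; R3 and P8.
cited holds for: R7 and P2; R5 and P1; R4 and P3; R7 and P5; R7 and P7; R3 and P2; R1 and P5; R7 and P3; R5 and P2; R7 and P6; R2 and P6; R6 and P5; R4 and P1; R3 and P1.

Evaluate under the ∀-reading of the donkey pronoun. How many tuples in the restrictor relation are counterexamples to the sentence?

"it" takes "a paper" as antecedent — a donkey pronoun bound across the clause boundary.
Strong reading: for every (r,p) with read(r,p), accepted(r,p) ∧ cited(r,p).
Restrictor pairs: (R1,P5) ✗  (R2,P6) ✓  (R2,P9) ✗  (R3,P1) ✓  (R3,P2) ✓  (R3,P8) ✗  (R4,P1) ✗  (R4,P2) ✗  (R4,P3) ✓  (R5,P1) ✓  (R6,P5) ✓  (R7,P2) ✓  (R7,P3) ✓  (R7,P5) ✓  (R7,P6) ✗  (R7,P7) ✗
Counterexamples (restrictor pairs failing the scope): 7.

7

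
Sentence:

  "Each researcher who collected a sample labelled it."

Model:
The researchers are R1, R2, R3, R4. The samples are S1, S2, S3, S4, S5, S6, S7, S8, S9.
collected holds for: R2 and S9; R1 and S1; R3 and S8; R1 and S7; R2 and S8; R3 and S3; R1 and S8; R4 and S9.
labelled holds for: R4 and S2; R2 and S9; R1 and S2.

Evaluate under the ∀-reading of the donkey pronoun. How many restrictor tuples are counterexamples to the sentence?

"it" takes "a sample" as antecedent — a donkey pronoun bound across the clause boundary.
Strong reading: for every (r,s) with collected(r,s), labelled(r,s).
Restrictor pairs: (R1,S1) ✗  (R1,S7) ✗  (R1,S8) ✗  (R2,S8) ✗  (R2,S9) ✓  (R3,S3) ✗  (R3,S8) ✗  (R4,S9) ✗
Counterexamples (restrictor pairs failing the scope): 7.

7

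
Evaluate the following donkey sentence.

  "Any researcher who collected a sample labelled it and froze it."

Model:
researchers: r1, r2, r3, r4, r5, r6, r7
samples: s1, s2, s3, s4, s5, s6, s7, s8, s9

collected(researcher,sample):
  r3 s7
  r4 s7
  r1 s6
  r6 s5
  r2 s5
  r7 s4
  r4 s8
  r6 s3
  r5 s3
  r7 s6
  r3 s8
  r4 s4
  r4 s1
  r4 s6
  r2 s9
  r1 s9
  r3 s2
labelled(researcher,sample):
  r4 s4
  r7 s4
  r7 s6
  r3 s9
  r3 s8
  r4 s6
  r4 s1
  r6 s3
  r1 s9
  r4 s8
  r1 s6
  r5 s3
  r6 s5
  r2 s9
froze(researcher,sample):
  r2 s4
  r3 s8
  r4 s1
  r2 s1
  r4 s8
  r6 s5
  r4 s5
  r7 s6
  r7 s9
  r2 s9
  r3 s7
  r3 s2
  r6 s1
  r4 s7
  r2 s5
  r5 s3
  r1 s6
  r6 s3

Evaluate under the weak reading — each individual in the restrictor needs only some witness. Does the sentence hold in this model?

True

"it" takes "a sample" as antecedent — a donkey pronoun bound across the clause boundary.
Weak reading: every researcher r with some collected-sample has at least one collected-sample s such that labelled(r,s) ∧ froze(r,s).
Per researcher: r1:✓  r2:✓  r3:✓  r4:✓  r5:✓  r6:✓  r7:✓
Every researcher in the restrictor has a witness.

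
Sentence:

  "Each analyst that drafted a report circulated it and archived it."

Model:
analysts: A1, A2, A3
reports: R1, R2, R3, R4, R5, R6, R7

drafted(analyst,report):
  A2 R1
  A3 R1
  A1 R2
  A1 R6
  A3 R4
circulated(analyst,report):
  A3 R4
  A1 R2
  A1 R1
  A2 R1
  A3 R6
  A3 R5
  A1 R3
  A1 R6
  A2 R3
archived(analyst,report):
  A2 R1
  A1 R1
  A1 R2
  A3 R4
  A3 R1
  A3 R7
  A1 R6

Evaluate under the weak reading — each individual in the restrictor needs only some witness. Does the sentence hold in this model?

"it" takes "a report" as antecedent — a donkey pronoun bound across the clause boundary.
Weak reading: every analyst a with some drafted-report has at least one drafted-report r such that circulated(a,r) ∧ archived(a,r).
Per analyst: A1:✓  A2:✓  A3:✓
Every analyst in the restrictor has a witness.

True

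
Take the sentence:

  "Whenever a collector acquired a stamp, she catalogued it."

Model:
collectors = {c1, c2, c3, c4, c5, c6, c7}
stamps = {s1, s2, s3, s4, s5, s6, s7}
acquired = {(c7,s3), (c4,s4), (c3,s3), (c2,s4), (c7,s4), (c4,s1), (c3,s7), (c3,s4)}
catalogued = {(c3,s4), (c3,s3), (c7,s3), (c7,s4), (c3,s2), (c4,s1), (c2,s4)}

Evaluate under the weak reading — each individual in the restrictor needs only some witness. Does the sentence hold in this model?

True

"it" takes "a stamp" as antecedent — a donkey pronoun bound across the clause boundary.
Weak reading: every collector c with some acquired-stamp has at least one acquired-stamp s such that catalogued(c,s).
Per collector: c2:✓  c3:✓  c4:✓  c7:✓
Every collector in the restrictor has a witness.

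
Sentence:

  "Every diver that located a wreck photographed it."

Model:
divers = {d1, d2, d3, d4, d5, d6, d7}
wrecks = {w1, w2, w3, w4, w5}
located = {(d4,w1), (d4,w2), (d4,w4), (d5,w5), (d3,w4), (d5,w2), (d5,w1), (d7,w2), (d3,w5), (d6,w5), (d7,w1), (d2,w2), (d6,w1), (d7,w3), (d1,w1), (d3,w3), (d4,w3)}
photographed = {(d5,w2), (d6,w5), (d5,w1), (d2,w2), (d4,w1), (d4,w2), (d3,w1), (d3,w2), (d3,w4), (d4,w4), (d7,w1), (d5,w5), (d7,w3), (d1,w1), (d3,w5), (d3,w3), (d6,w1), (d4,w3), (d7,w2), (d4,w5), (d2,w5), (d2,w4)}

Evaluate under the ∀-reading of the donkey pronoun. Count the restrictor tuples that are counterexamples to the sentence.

0

"it" takes "a wreck" as antecedent — a donkey pronoun bound across the clause boundary.
Strong reading: for every (d,w) with located(d,w), photographed(d,w).
Restrictor pairs: (d1,w1) ✓  (d2,w2) ✓  (d3,w3) ✓  (d3,w4) ✓  (d3,w5) ✓  (d4,w1) ✓  (d4,w2) ✓  (d4,w3) ✓  (d4,w4) ✓  (d5,w1) ✓  (d5,w2) ✓  (d5,w5) ✓  (d6,w1) ✓  (d6,w5) ✓  (d7,w1) ✓  (d7,w2) ✓  (d7,w3) ✓
Counterexamples (restrictor pairs failing the scope): 0.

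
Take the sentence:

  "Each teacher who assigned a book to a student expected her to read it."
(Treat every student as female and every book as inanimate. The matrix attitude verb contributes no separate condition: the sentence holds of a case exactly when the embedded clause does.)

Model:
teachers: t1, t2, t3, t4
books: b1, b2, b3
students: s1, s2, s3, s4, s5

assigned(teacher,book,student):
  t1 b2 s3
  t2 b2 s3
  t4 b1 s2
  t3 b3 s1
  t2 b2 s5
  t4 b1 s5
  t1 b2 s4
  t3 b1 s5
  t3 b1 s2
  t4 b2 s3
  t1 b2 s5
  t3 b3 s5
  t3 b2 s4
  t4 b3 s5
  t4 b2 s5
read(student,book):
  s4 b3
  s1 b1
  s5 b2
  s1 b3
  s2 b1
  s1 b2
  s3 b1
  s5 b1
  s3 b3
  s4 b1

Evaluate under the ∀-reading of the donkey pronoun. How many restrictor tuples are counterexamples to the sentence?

"her" takes "a student" as antecedent and "it" takes "a book"; both are donkey pronouns co-varying with the restrictor.
Strong reading: for every (t,b,s) with assigned(t,b,s), read(s,b).
Restrictor triples: (t1,b2,s3)→read(s3,b2) ✗  (t1,b2,s4)→read(s4,b2) ✗  (t1,b2,s5)→read(s5,b2) ✓  (t2,b2,s3)→read(s3,b2) ✗  (t2,b2,s5)→read(s5,b2) ✓  (t3,b1,s2)→read(s2,b1) ✓  (t3,b1,s5)→read(s5,b1) ✓  (t3,b2,s4)→read(s4,b2) ✗  (t3,b3,s1)→read(s1,b3) ✓  (t3,b3,s5)→read(s5,b3) ✗  (t4,b1,s2)→read(s2,b1) ✓  (t4,b1,s5)→read(s5,b1) ✓  (t4,b2,s3)→read(s3,b2) ✗  (t4,b2,s5)→read(s5,b2) ✓  (t4,b3,s5)→read(s5,b3) ✗
Counterexamples (restrictor triples failing the scope): 7.

7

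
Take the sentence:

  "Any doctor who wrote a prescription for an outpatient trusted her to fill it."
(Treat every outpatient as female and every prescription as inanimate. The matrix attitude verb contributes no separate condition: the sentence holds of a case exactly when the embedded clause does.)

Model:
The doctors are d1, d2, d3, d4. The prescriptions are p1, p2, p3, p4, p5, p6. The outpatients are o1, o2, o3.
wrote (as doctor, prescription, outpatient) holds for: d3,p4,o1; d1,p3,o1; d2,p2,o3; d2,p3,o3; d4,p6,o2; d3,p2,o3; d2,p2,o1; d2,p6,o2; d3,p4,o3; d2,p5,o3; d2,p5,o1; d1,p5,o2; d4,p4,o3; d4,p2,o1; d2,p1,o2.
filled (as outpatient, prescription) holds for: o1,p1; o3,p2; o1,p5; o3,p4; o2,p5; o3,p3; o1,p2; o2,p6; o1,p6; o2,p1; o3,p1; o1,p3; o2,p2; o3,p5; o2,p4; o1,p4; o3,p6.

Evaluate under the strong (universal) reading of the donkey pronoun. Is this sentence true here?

"her" takes "an outpatient" as antecedent and "it" takes "a prescription"; both are donkey pronouns co-varying with the restrictor.
Strong reading: for every (d,p,o) with wrote(d,p,o), filled(o,p).
Restrictor triples: (d1,p3,o1)→filled(o1,p3) ✓  (d1,p5,o2)→filled(o2,p5) ✓  (d2,p1,o2)→filled(o2,p1) ✓  (d2,p2,o1)→filled(o1,p2) ✓  (d2,p2,o3)→filled(o3,p2) ✓  (d2,p3,o3)→filled(o3,p3) ✓  (d2,p5,o1)→filled(o1,p5) ✓  (d2,p5,o3)→filled(o3,p5) ✓  (d2,p6,o2)→filled(o2,p6) ✓  (d3,p2,o3)→filled(o3,p2) ✓  (d3,p4,o1)→filled(o1,p4) ✓  (d3,p4,o3)→filled(o3,p4) ✓  (d4,p2,o1)→filled(o1,p2) ✓  (d4,p4,o3)→filled(o3,p4) ✓  (d4,p6,o2)→filled(o2,p6) ✓
Every restrictor triple satisfies the scope.

True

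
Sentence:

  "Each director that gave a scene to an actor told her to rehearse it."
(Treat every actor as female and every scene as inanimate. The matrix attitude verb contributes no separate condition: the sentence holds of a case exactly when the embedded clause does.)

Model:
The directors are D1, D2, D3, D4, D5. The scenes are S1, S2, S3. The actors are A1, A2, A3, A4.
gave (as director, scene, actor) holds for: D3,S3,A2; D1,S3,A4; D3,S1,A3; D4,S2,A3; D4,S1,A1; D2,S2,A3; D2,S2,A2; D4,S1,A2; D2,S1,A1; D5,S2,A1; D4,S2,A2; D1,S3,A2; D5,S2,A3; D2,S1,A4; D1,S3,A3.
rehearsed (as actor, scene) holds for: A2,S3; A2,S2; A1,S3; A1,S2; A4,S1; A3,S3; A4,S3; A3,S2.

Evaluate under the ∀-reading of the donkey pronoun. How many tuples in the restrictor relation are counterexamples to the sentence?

"her" takes "an actor" as antecedent and "it" takes "a scene"; both are donkey pronouns co-varying with the restrictor.
Strong reading: for every (d,s,a) with gave(d,s,a), rehearsed(a,s).
Restrictor triples: (D1,S3,A2)→rehearsed(A2,S3) ✓  (D1,S3,A3)→rehearsed(A3,S3) ✓  (D1,S3,A4)→rehearsed(A4,S3) ✓  (D2,S1,A1)→rehearsed(A1,S1) ✗  (D2,S1,A4)→rehearsed(A4,S1) ✓  (D2,S2,A2)→rehearsed(A2,S2) ✓  (D2,S2,A3)→rehearsed(A3,S2) ✓  (D3,S1,A3)→rehearsed(A3,S1) ✗  (D3,S3,A2)→rehearsed(A2,S3) ✓  (D4,S1,A1)→rehearsed(A1,S1) ✗  (D4,S1,A2)→rehearsed(A2,S1) ✗  (D4,S2,A2)→rehearsed(A2,S2) ✓  (D4,S2,A3)→rehearsed(A3,S2) ✓  (D5,S2,A1)→rehearsed(A1,S2) ✓  (D5,S2,A3)→rehearsed(A3,S2) ✓
Counterexamples (restrictor triples failing the scope): 4.

4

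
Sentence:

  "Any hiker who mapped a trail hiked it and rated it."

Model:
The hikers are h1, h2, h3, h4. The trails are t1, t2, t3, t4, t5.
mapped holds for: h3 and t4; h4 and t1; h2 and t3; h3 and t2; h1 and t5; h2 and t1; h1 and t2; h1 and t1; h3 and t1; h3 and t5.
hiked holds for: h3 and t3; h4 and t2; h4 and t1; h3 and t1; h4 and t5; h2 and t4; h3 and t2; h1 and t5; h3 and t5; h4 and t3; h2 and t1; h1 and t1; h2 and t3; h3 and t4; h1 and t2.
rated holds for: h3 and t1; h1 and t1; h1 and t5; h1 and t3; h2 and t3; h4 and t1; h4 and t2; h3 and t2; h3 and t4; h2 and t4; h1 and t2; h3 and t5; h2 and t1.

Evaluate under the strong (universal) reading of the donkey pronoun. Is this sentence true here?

"it" takes "a trail" as antecedent — a donkey pronoun bound across the clause boundary.
Strong reading: for every (h,t) with mapped(h,t), hiked(h,t) ∧ rated(h,t).
Restrictor pairs: (h1,t1) ✓  (h1,t2) ✓  (h1,t5) ✓  (h2,t1) ✓  (h2,t3) ✓  (h3,t1) ✓  (h3,t2) ✓  (h3,t4) ✓  (h3,t5) ✓  (h4,t1) ✓
Every restrictor pair satisfies the scope.

True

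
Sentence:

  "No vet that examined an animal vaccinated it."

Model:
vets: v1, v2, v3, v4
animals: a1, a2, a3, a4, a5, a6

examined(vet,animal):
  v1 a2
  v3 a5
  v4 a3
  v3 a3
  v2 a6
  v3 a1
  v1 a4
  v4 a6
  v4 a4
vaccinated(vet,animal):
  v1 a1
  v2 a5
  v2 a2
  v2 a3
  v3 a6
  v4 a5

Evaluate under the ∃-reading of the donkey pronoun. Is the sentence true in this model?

True

"it" takes "an animal" as antecedent — a donkey pronoun bound across the clause boundary.
Truth condition: for no (v,a) with examined(v,a) does vaccinated(v,a) hold.
Restrictor pairs — does the scope hold? (v1,a2):fails  (v1,a4):fails  (v2,a6):fails  (v3,a1):fails  (v3,a3):fails  (v3,a5):fails  (v4,a3):fails  (v4,a4):fails  (v4,a6):fails
Scope holds for no restrictor pair, so the sentence is true.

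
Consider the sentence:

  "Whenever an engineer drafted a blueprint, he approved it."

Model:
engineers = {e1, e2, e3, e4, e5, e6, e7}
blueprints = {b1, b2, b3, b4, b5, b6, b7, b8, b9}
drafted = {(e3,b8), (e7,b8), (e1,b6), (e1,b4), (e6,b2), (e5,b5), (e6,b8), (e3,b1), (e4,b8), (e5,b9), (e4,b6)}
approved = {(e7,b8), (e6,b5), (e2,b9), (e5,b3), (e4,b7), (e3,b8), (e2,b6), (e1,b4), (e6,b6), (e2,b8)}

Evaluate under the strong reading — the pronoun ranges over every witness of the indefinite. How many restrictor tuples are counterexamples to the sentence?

"it" takes "a blueprint" as antecedent — a donkey pronoun bound across the clause boundary.
Strong reading: for every (e,b) with drafted(e,b), approved(e,b).
Restrictor pairs: (e1,b4) ✓  (e1,b6) ✗  (e3,b1) ✗  (e3,b8) ✓  (e4,b6) ✗  (e4,b8) ✗  (e5,b5) ✗  (e5,b9) ✗  (e6,b2) ✗  (e6,b8) ✗  (e7,b8) ✓
Counterexamples (restrictor pairs failing the scope): 8.

8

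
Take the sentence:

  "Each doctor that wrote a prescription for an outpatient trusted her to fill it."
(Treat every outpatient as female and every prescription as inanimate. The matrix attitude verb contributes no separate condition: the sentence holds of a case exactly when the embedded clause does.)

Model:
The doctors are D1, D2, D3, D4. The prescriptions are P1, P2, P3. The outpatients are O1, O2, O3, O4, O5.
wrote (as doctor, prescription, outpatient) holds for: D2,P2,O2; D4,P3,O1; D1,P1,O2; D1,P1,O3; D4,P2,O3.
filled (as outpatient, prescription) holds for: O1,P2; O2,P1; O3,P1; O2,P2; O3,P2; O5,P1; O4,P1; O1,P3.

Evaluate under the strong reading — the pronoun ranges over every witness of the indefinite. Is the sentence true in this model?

True

"her" takes "an outpatient" as antecedent and "it" takes "a prescription"; both are donkey pronouns co-varying with the restrictor.
Strong reading: for every (d,p,o) with wrote(d,p,o), filled(o,p).
Restrictor triples: (D1,P1,O2)→filled(O2,P1) ✓  (D1,P1,O3)→filled(O3,P1) ✓  (D2,P2,O2)→filled(O2,P2) ✓  (D4,P2,O3)→filled(O3,P2) ✓  (D4,P3,O1)→filled(O1,P3) ✓
Every restrictor triple satisfies the scope.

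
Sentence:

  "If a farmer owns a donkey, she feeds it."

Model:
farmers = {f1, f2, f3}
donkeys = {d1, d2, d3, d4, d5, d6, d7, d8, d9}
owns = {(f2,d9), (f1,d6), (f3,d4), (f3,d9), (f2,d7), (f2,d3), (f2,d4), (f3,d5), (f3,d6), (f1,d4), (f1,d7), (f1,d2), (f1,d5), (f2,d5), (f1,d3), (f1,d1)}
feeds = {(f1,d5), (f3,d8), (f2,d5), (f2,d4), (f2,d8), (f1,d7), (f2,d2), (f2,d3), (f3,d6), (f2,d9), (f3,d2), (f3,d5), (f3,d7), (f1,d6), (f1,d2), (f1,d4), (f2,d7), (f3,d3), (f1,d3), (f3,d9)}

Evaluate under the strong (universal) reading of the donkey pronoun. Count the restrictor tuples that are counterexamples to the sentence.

2

"it" takes "a donkey" as antecedent — a donkey pronoun bound across the clause boundary.
Strong reading: for every (f,d) with owns(f,d), feeds(f,d).
Restrictor pairs: (f1,d1) ✗  (f1,d2) ✓  (f1,d3) ✓  (f1,d4) ✓  (f1,d5) ✓  (f1,d6) ✓  (f1,d7) ✓  (f2,d3) ✓  (f2,d4) ✓  (f2,d5) ✓  (f2,d7) ✓  (f2,d9) ✓  (f3,d4) ✗  (f3,d5) ✓  (f3,d6) ✓  (f3,d9) ✓
Counterexamples (restrictor pairs failing the scope): 2.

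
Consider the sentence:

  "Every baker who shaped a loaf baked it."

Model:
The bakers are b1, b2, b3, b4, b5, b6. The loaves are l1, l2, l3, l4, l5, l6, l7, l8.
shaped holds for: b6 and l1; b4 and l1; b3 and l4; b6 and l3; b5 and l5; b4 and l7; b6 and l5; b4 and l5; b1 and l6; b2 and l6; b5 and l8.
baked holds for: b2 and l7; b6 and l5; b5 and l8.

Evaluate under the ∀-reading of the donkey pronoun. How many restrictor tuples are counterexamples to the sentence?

9

"it" takes "a loaf" as antecedent — a donkey pronoun bound across the clause boundary.
Strong reading: for every (b,l) with shaped(b,l), baked(b,l).
Restrictor pairs: (b1,l6) ✗  (b2,l6) ✗  (b3,l4) ✗  (b4,l1) ✗  (b4,l5) ✗  (b4,l7) ✗  (b5,l5) ✗  (b5,l8) ✓  (b6,l1) ✗  (b6,l3) ✗  (b6,l5) ✓
Counterexamples (restrictor pairs failing the scope): 9.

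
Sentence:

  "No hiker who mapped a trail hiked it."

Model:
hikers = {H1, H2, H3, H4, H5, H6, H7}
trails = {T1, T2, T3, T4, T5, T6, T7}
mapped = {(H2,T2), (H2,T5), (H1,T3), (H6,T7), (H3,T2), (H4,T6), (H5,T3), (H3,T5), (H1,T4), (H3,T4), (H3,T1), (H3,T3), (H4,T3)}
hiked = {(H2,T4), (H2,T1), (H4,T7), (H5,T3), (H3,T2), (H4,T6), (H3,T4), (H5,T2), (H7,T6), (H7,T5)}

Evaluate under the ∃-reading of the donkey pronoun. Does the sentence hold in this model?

False

"it" takes "a trail" as antecedent — a donkey pronoun bound across the clause boundary.
Truth condition: for no (h,t) with mapped(h,t) does hiked(h,t) hold.
Restrictor pairs — does the scope hold? (H1,T3):fails  (H1,T4):fails  (H2,T2):fails  (H2,T5):fails  (H3,T1):fails  (H3,T2):holds  (H3,T3):fails  (H3,T4):holds  (H3,T5):fails  (H4,T3):fails  (H4,T6):holds  (H5,T3):holds  (H6,T7):fails
Scope holds for 4 pair(s), so the sentence is false.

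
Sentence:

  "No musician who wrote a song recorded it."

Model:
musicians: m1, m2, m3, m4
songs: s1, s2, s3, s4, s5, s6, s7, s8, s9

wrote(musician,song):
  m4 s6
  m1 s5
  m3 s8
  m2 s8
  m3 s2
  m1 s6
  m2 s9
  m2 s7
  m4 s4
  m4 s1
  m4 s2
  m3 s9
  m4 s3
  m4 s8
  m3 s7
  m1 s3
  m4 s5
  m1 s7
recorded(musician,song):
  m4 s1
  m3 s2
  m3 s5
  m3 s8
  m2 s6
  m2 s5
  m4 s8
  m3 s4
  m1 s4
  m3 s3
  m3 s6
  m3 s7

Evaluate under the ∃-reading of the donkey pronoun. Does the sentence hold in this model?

False

"it" takes "a song" as antecedent — a donkey pronoun bound across the clause boundary.
Truth condition: for no (m,s) with wrote(m,s) does recorded(m,s) hold.
Restrictor pairs — does the scope hold? (m1,s3):fails  (m1,s5):fails  (m1,s6):fails  (m1,s7):fails  (m2,s7):fails  (m2,s8):fails  (m2,s9):fails  (m3,s2):holds  (m3,s7):holds  (m3,s8):holds  (m3,s9):fails  (m4,s1):holds  (m4,s2):fails  (m4,s3):fails  (m4,s4):fails  (m4,s5):fails  (m4,s6):fails  (m4,s8):holds
Scope holds for 5 pair(s), so the sentence is false.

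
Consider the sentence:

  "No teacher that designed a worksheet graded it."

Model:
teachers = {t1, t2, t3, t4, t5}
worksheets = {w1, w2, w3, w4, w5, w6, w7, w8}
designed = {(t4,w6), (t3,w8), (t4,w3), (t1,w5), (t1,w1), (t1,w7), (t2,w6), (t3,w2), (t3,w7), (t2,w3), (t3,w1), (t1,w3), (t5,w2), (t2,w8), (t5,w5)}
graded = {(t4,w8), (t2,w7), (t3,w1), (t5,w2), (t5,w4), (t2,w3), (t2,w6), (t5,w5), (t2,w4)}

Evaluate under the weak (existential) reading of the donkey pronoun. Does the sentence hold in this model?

False

"it" takes "a worksheet" as antecedent — a donkey pronoun bound across the clause boundary.
Truth condition: for no (t,w) with designed(t,w) does graded(t,w) hold.
Restrictor pairs — does the scope hold? (t1,w1):fails  (t1,w3):fails  (t1,w5):fails  (t1,w7):fails  (t2,w3):holds  (t2,w6):holds  (t2,w8):fails  (t3,w1):holds  (t3,w2):fails  (t3,w7):fails  (t3,w8):fails  (t4,w3):fails  (t4,w6):fails  (t5,w2):holds  (t5,w5):holds
Scope holds for 5 pair(s), so the sentence is false.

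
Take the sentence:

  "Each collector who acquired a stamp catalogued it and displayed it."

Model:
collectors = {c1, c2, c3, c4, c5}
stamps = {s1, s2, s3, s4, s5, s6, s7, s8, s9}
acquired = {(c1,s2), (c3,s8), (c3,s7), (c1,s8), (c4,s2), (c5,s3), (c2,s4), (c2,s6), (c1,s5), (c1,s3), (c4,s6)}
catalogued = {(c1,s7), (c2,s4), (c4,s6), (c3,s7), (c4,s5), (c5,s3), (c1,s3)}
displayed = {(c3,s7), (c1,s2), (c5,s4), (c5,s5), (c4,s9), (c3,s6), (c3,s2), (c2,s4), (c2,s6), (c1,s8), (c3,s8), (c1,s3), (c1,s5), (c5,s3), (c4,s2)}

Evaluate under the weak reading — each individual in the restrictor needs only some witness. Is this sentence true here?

"it" takes "a stamp" as antecedent — a donkey pronoun bound across the clause boundary.
Weak reading: every collector c with some acquired-stamp has at least one acquired-stamp s such that catalogued(c,s) ∧ displayed(c,s).
Per collector: c1:✓  c2:✓  c3:✓  c4:✗  c5:✓
c4 has no witness among its acquired-stamps.

False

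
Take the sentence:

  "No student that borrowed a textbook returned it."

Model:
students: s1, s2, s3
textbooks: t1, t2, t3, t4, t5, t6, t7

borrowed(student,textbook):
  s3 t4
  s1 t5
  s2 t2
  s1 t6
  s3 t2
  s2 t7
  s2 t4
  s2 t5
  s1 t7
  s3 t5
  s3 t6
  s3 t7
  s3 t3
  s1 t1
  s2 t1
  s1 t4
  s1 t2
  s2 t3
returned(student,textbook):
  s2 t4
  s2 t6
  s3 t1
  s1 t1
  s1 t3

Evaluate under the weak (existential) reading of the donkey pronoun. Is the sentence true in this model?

"it" takes "a textbook" as antecedent — a donkey pronoun bound across the clause boundary.
Truth condition: for no (s,t) with borrowed(s,t) does returned(s,t) hold.
Restrictor pairs — does the scope hold? (s1,t1):holds  (s1,t2):fails  (s1,t4):fails  (s1,t5):fails  (s1,t6):fails  (s1,t7):fails  (s2,t1):fails  (s2,t2):fails  (s2,t3):fails  (s2,t4):holds  (s2,t5):fails  (s2,t7):fails  (s3,t2):fails  (s3,t3):fails  (s3,t4):fails  (s3,t5):fails  (s3,t6):fails  (s3,t7):fails
Scope holds for 2 pair(s), so the sentence is false.

False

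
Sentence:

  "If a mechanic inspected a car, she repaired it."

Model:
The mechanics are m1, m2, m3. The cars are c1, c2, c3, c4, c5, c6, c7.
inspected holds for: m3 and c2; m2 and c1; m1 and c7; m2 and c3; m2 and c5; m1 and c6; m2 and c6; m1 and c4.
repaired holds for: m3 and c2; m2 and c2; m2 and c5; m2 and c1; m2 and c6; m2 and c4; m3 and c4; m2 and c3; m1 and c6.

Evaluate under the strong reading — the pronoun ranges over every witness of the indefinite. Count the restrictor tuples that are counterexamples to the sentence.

2

"it" takes "a car" as antecedent — a donkey pronoun bound across the clause boundary.
Strong reading: for every (m,c) with inspected(m,c), repaired(m,c).
Restrictor pairs: (m1,c4) ✗  (m1,c6) ✓  (m1,c7) ✗  (m2,c1) ✓  (m2,c3) ✓  (m2,c5) ✓  (m2,c6) ✓  (m3,c2) ✓
Counterexamples (restrictor pairs failing the scope): 2.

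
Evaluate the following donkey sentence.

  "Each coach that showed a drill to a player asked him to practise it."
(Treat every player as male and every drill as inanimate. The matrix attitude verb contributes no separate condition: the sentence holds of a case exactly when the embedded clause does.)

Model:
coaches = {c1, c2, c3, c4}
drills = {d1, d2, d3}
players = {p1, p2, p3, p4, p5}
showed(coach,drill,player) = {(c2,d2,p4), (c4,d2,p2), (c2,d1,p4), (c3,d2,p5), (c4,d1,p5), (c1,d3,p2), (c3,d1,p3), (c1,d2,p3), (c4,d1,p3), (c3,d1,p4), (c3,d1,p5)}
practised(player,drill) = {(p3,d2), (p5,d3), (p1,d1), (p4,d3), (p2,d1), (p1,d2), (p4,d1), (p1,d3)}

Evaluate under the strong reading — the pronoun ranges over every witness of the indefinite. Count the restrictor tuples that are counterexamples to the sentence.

8

"him" takes "a player" as antecedent and "it" takes "a drill"; both are donkey pronouns co-varying with the restrictor.
Strong reading: for every (c,d,p) with showed(c,d,p), practised(p,d).
Restrictor triples: (c1,d2,p3)→practised(p3,d2) ✓  (c1,d3,p2)→practised(p2,d3) ✗  (c2,d1,p4)→practised(p4,d1) ✓  (c2,d2,p4)→practised(p4,d2) ✗  (c3,d1,p3)→practised(p3,d1) ✗  (c3,d1,p4)→practised(p4,d1) ✓  (c3,d1,p5)→practised(p5,d1) ✗  (c3,d2,p5)→practised(p5,d2) ✗  (c4,d1,p3)→practised(p3,d1) ✗  (c4,d1,p5)→practised(p5,d1) ✗  (c4,d2,p2)→practised(p2,d2) ✗
Counterexamples (restrictor triples failing the scope): 8.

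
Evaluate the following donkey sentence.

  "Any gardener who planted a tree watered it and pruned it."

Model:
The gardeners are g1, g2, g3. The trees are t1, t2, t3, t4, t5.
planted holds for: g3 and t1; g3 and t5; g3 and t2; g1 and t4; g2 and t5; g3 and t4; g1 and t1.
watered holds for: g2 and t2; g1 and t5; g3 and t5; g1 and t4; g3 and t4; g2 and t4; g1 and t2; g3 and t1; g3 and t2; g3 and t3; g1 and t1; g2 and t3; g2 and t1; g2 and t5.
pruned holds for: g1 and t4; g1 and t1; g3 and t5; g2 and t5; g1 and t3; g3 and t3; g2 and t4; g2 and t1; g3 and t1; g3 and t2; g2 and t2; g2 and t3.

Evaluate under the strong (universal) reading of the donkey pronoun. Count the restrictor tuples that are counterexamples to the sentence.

1

"it" takes "a tree" as antecedent — a donkey pronoun bound across the clause boundary.
Strong reading: for every (g,t) with planted(g,t), watered(g,t) ∧ pruned(g,t).
Restrictor pairs: (g1,t1) ✓  (g1,t4) ✓  (g2,t5) ✓  (g3,t1) ✓  (g3,t2) ✓  (g3,t4) ✗  (g3,t5) ✓
Counterexamples (restrictor pairs failing the scope): 1.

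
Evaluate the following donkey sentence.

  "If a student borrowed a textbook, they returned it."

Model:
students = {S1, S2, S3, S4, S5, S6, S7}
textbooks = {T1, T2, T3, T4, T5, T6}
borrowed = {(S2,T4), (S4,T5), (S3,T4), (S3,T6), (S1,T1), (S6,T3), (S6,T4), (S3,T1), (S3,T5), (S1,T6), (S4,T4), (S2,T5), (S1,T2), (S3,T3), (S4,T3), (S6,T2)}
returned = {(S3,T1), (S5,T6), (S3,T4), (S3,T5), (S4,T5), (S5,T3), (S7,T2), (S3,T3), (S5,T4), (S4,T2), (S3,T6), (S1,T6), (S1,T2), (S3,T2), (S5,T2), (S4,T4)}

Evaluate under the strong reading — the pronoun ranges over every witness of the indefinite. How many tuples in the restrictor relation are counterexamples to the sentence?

"it" takes "a textbook" as antecedent — a donkey pronoun bound across the clause boundary.
Strong reading: for every (s,t) with borrowed(s,t), returned(s,t).
Restrictor pairs: (S1,T1) ✗  (S1,T2) ✓  (S1,T6) ✓  (S2,T4) ✗  (S2,T5) ✗  (S3,T1) ✓  (S3,T3) ✓  (S3,T4) ✓  (S3,T5) ✓  (S3,T6) ✓  (S4,T3) ✗  (S4,T4) ✓  (S4,T5) ✓  (S6,T2) ✗  (S6,T3) ✗  (S6,T4) ✗
Counterexamples (restrictor pairs failing the scope): 7.

7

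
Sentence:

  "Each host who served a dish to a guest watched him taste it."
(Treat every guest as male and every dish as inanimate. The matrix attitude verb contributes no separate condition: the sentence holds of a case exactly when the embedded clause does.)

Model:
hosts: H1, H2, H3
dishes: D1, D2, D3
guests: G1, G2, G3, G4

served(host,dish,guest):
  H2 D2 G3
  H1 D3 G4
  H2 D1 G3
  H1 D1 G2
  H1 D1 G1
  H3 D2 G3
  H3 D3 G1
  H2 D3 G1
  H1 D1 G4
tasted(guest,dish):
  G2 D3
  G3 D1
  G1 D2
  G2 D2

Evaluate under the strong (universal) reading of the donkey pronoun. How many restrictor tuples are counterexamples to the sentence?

"him" takes "a guest" as antecedent and "it" takes "a dish"; both are donkey pronouns co-varying with the restrictor.
Strong reading: for every (h,d,g) with served(h,d,g), tasted(g,d).
Restrictor triples: (H1,D1,G1)→tasted(G1,D1) ✗  (H1,D1,G2)→tasted(G2,D1) ✗  (H1,D1,G4)→tasted(G4,D1) ✗  (H1,D3,G4)→tasted(G4,D3) ✗  (H2,D1,G3)→tasted(G3,D1) ✓  (H2,D2,G3)→tasted(G3,D2) ✗  (H2,D3,G1)→tasted(G1,D3) ✗  (H3,D2,G3)→tasted(G3,D2) ✗  (H3,D3,G1)→tasted(G1,D3) ✗
Counterexamples (restrictor triples failing the scope): 8.

8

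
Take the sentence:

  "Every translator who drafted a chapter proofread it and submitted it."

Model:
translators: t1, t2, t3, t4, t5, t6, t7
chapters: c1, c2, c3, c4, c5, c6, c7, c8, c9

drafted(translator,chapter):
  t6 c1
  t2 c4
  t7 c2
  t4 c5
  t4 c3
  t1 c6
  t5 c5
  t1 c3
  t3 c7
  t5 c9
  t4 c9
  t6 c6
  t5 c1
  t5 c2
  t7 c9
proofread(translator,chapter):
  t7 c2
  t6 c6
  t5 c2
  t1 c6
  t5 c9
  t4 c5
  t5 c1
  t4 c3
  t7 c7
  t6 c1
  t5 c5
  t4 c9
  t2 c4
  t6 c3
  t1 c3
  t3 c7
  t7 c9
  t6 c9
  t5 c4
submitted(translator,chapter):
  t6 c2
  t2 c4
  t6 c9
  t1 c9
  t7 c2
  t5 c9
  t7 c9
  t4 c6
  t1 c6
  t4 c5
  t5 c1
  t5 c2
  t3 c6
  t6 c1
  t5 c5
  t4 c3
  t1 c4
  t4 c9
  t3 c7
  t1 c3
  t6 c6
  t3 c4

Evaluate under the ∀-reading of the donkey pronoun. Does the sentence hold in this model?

True

"it" takes "a chapter" as antecedent — a donkey pronoun bound across the clause boundary.
Strong reading: for every (t,c) with drafted(t,c), proofread(t,c) ∧ submitted(t,c).
Restrictor pairs: (t1,c3) ✓  (t1,c6) ✓  (t2,c4) ✓  (t3,c7) ✓  (t4,c3) ✓  (t4,c5) ✓  (t4,c9) ✓  (t5,c1) ✓  (t5,c2) ✓  (t5,c5) ✓  (t5,c9) ✓  (t6,c1) ✓  (t6,c6) ✓  (t7,c2) ✓  (t7,c9) ✓
Every restrictor pair satisfies the scope.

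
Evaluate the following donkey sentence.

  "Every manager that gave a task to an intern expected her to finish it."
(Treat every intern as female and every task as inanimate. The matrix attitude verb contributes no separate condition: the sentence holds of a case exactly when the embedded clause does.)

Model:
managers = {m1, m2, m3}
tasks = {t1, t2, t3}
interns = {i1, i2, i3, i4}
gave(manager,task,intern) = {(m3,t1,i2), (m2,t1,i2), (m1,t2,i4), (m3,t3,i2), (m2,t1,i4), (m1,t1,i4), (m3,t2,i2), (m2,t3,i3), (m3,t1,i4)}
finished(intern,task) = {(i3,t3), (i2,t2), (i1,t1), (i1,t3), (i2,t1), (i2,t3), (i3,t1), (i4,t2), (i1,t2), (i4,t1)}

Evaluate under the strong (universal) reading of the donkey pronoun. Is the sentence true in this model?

True

"her" takes "an intern" as antecedent and "it" takes "a task"; both are donkey pronouns co-varying with the restrictor.
Strong reading: for every (m,t,i) with gave(m,t,i), finished(i,t).
Restrictor triples: (m1,t1,i4)→finished(i4,t1) ✓  (m1,t2,i4)→finished(i4,t2) ✓  (m2,t1,i2)→finished(i2,t1) ✓  (m2,t1,i4)→finished(i4,t1) ✓  (m2,t3,i3)→finished(i3,t3) ✓  (m3,t1,i2)→finished(i2,t1) ✓  (m3,t1,i4)→finished(i4,t1) ✓  (m3,t2,i2)→finished(i2,t2) ✓  (m3,t3,i2)→finished(i2,t3) ✓
Every restrictor triple satisfies the scope.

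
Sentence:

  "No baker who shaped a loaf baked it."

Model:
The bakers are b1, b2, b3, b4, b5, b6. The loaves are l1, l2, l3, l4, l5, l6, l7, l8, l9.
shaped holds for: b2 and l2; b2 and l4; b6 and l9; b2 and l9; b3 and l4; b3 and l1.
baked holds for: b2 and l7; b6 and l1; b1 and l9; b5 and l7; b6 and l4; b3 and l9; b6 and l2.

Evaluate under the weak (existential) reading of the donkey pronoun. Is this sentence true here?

"it" takes "a loaf" as antecedent — a donkey pronoun bound across the clause boundary.
Truth condition: for no (b,l) with shaped(b,l) does baked(b,l) hold.
Restrictor pairs — does the scope hold? (b2,l2):fails  (b2,l4):fails  (b2,l9):fails  (b3,l1):fails  (b3,l4):fails  (b6,l9):fails
Scope holds for no restrictor pair, so the sentence is true.

True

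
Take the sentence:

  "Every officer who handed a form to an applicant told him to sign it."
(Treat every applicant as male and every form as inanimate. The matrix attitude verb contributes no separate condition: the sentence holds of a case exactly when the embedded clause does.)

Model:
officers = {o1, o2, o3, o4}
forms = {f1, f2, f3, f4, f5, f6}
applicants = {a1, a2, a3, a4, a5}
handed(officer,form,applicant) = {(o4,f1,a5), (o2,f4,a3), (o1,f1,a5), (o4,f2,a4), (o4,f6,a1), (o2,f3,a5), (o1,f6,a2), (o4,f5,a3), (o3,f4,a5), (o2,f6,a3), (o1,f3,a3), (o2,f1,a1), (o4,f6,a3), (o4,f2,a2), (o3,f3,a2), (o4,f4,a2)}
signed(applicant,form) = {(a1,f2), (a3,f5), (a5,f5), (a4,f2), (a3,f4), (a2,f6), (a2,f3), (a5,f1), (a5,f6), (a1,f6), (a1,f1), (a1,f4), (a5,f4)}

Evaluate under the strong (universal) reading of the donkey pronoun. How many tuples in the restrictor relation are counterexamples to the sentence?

6

"him" takes "an applicant" as antecedent and "it" takes "a form"; both are donkey pronouns co-varying with the restrictor.
Strong reading: for every (o,f,a) with handed(o,f,a), signed(a,f).
Restrictor triples: (o1,f1,a5)→signed(a5,f1) ✓  (o1,f3,a3)→signed(a3,f3) ✗  (o1,f6,a2)→signed(a2,f6) ✓  (o2,f1,a1)→signed(a1,f1) ✓  (o2,f3,a5)→signed(a5,f3) ✗  (o2,f4,a3)→signed(a3,f4) ✓  (o2,f6,a3)→signed(a3,f6) ✗  (o3,f3,a2)→signed(a2,f3) ✓  (o3,f4,a5)→signed(a5,f4) ✓  (o4,f1,a5)→signed(a5,f1) ✓  (o4,f2,a2)→signed(a2,f2) ✗  (o4,f2,a4)→signed(a4,f2) ✓  (o4,f4,a2)→signed(a2,f4) ✗  (o4,f5,a3)→signed(a3,f5) ✓  (o4,f6,a1)→signed(a1,f6) ✓  (o4,f6,a3)→signed(a3,f6) ✗
Counterexamples (restrictor triples failing the scope): 6.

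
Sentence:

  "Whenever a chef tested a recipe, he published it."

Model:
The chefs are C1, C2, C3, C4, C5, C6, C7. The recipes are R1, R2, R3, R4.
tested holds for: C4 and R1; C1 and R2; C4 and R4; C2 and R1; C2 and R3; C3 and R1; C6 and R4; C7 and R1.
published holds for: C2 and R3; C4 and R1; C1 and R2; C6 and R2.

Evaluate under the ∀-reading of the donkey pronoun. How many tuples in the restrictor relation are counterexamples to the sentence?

5

"it" takes "a recipe" as antecedent — a donkey pronoun bound across the clause boundary.
Strong reading: for every (c,r) with tested(c,r), published(c,r).
Restrictor pairs: (C1,R2) ✓  (C2,R1) ✗  (C2,R3) ✓  (C3,R1) ✗  (C4,R1) ✓  (C4,R4) ✗  (C6,R4) ✗  (C7,R1) ✗
Counterexamples (restrictor pairs failing the scope): 5.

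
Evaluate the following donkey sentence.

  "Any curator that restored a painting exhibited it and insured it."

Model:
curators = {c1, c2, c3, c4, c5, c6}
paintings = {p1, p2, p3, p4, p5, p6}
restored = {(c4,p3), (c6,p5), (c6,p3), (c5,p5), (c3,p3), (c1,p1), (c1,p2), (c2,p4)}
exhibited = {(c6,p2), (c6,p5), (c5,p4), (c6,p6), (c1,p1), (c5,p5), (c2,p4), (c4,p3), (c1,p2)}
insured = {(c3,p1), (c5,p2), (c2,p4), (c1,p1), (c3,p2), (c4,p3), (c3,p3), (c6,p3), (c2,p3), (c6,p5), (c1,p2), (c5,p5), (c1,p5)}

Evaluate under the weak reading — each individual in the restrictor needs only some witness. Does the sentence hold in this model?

False

"it" takes "a painting" as antecedent — a donkey pronoun bound across the clause boundary.
Weak reading: every curator c with some restored-painting has at least one restored-painting p such that exhibited(c,p) ∧ insured(c,p).
Per curator: c1:✓  c2:✓  c3:✗  c4:✓  c5:✓  c6:✓
c3 has no witness among its restored-paintings.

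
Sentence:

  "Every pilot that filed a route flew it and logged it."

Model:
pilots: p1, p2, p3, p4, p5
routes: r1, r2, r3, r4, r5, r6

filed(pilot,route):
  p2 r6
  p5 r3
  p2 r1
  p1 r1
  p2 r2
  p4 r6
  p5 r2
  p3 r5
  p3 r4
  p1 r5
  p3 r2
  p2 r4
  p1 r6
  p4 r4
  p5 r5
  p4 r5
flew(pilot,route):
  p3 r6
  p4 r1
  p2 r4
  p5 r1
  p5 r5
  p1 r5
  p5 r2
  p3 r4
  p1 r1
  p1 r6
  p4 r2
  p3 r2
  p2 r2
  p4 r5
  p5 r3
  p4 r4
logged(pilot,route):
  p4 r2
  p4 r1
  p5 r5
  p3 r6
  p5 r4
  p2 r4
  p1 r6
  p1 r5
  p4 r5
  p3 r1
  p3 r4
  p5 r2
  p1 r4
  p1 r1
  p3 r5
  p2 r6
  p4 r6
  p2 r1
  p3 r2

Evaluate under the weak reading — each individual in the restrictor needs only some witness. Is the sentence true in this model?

True

"it" takes "a route" as antecedent — a donkey pronoun bound across the clause boundary.
Weak reading: every pilot p with some filed-route has at least one filed-route r such that flew(p,r) ∧ logged(p,r).
Per pilot: p1:✓  p2:✓  p3:✓  p4:✓  p5:✓
Every pilot in the restrictor has a witness.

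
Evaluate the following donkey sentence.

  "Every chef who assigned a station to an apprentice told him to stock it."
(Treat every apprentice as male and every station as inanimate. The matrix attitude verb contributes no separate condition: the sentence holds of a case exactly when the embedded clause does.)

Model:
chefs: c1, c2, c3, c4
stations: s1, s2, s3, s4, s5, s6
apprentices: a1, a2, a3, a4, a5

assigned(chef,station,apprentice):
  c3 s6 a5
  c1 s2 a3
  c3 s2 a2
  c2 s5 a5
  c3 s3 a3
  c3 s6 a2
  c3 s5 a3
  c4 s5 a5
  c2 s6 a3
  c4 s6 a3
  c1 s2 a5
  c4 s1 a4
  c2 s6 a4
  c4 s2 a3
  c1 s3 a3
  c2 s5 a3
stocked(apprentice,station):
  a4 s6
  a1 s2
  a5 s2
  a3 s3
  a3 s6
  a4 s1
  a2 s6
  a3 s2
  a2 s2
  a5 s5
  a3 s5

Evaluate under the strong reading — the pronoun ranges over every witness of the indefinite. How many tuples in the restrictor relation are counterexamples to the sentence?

1

"him" takes "an apprentice" as antecedent and "it" takes "a station"; both are donkey pronouns co-varying with the restrictor.
Strong reading: for every (c,s,a) with assigned(c,s,a), stocked(a,s).
Restrictor triples: (c1,s2,a3)→stocked(a3,s2) ✓  (c1,s2,a5)→stocked(a5,s2) ✓  (c1,s3,a3)→stocked(a3,s3) ✓  (c2,s5,a3)→stocked(a3,s5) ✓  (c2,s5,a5)→stocked(a5,s5) ✓  (c2,s6,a3)→stocked(a3,s6) ✓  (c2,s6,a4)→stocked(a4,s6) ✓  (c3,s2,a2)→stocked(a2,s2) ✓  (c3,s3,a3)→stocked(a3,s3) ✓  (c3,s5,a3)→stocked(a3,s5) ✓  (c3,s6,a2)→stocked(a2,s6) ✓  (c3,s6,a5)→stocked(a5,s6) ✗  (c4,s1,a4)→stocked(a4,s1) ✓  (c4,s2,a3)→stocked(a3,s2) ✓  (c4,s5,a5)→stocked(a5,s5) ✓  (c4,s6,a3)→stocked(a3,s6) ✓
Counterexamples (restrictor triples failing the scope): 1.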